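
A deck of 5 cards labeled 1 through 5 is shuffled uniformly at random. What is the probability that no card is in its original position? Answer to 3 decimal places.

This is the derangement probability: permutations of 5 with no fixed point.
D(5) = 5! · (1 − 1/1! + 1/2! − ··· + (−1)^5/5!) = 44.
P = 44/120 = 11/30 ≈ 0.367.

0.367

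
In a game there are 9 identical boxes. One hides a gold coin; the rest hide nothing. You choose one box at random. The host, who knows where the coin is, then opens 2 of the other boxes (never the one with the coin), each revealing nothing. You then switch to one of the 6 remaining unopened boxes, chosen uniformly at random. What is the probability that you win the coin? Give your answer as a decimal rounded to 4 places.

0.1481

Your original box holds the coin with probability 1/9, so the other 8 collectively hold it with probability 8/9.
The host can always find 2 empty boxes to open, so the reveals don't change that 8/9; it is now spread over the 6 remaining unopened boxes.
P(win by switching) = (8/9) · (1/6) = 4/27 ≈ 0.1481.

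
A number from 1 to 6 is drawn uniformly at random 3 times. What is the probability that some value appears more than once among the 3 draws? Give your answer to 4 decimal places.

0.4444

P(all 3 different) = 6/6 · 5/6 · ··· · 4/6 ≈ 0.5556.
P(at least two equal) = 1 − 0.5556 = 0.4444.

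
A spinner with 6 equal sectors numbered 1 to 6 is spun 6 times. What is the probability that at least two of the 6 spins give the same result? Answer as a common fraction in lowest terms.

319/324

P(all 6 different) = 6/6 · 5/6 · ··· · 1/6 = 5/324.
P(at least two equal) = 1 − 5/324 = 319/324.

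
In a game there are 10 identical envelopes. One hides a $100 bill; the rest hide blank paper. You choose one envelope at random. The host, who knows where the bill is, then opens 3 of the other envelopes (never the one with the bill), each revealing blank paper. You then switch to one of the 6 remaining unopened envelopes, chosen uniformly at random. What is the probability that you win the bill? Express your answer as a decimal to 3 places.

Your original envelope holds the bill with probability 1/10, so the other 9 collectively hold it with probability 9/10.
The host can always find 3 empty envelopes to open, so the reveals don't change that 9/10; it is now spread over the 6 remaining unopened envelopes.
P(win by switching) = (9/10) · (1/6) = 3/20 ≈ 0.150.

0.150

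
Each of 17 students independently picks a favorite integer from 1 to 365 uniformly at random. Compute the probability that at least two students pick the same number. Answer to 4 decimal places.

0.3150

It's easier to compute the probability that all 17 are distinct.
P(all distinct) = 365/365 · 364/365 · ··· · 349/365 ≈ 0.6850.
So the probability of at least one match is 1 − 0.6850 = 0.3150.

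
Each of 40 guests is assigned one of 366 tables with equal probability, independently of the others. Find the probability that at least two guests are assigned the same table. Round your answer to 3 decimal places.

It's easier to compute the probability that all 40 are distinct.
P(all distinct) = 366/366 · 365/366 · ··· · 327/366 ≈ 0.109.
So the probability of at least one match is 1 − 0.109 = 0.891.

0.891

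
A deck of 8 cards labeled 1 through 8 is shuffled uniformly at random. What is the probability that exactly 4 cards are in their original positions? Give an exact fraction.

1/64

Choose which 4 of the 8 are fixed: C(8,4) = 70 ways.
The remaining 4 must have no fixed point: D(4) = 9.
P = 70·9/40320 = 1/64.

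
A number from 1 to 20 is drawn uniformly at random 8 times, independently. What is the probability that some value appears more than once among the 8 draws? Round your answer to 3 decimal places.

0.802

P(all 8 different) = 20/20 · 19/20 · ··· · 13/20 ≈ 0.198.
P(at least two equal) = 1 − 0.198 = 0.802.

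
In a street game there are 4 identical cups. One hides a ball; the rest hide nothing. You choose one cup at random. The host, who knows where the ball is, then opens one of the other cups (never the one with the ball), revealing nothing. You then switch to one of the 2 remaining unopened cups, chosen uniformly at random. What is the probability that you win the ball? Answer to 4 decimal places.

0.3750

Your original cup holds the ball with probability 1/4, so the other 3 collectively hold it with probability 3/4.
The host can always find an empty cup to open, so this doesn't change that 3/4; it is now spread over the 2 remaining unopened cups.
P(win by switching) = (3/4) · (1/2) = 3/8 ≈ 0.3750.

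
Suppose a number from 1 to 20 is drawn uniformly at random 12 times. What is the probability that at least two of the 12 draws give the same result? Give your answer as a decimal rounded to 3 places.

P(all 12 different) = 20/20 · 19/20 · ··· · 9/20 ≈ 0.015.
P(at least two equal) = 1 − 0.015 = 0.985.

0.985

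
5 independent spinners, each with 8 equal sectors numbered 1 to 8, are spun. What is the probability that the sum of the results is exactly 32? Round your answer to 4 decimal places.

There are 8^5 = 32768 equally likely outcomes.
The number of ordered 5-tuples from {1,…,8} summing to 32 is 490.
P(sum = 32) = 490/32768 = 245/16384 ≈ 0.0150.

0.0150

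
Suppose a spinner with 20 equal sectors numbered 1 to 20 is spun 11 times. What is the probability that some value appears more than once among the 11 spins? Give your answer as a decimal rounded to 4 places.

0.9673

P(all 11 different) = 20/20 · 19/20 · ··· · 10/20 ≈ 0.0327.
P(at least two equal) = 1 − 0.0327 = 0.9673.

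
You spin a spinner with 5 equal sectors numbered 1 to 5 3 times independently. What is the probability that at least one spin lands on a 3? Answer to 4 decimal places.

P(no spin lands on a 3) = (4/5)^3 ≈ 0.5120.
P(at least one) = 1 − 0.5120 = 0.4880.

0.4880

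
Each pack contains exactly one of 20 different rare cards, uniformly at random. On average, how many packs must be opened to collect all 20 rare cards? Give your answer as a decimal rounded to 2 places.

71.95

After i distinct types are collected, each trial gives a new one with probability (20−i)/20, so the expected wait for the next new type is 20/(20−i).
E = 20/20 + 20/19 + 20/18 + 20/17 + 20/16 + 20/15 + 20/14 + 20/13 + 20/12 + 20/11 + 20/10 + 20/9 + 20/8 + 20/7 + 20/6 + 20/5 + 20/4 + 20/3 + 20/2 + 20/1 = 279175675/3879876 ≈ 71.95.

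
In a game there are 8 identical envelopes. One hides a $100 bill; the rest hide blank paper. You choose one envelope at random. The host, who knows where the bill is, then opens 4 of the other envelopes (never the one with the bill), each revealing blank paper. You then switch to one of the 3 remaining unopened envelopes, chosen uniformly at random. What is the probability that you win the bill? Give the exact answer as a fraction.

Your original envelope holds the bill with probability 1/8, so the other 7 collectively hold it with probability 7/8.
The host can always find 4 empty envelopes to open, so the reveals don't change that 7/8; it is now spread over the 3 remaining unopened envelopes.
P(win by switching) = (7/8) · (1/3) = 7/24.

7/24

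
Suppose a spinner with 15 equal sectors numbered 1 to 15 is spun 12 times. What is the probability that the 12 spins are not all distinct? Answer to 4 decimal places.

P(all 12 different) = 15/15 · 14/15 · ··· · 4/15 ≈ 0.0017.
P(at least two equal) = 1 − 0.0017 = 0.9983.

0.9983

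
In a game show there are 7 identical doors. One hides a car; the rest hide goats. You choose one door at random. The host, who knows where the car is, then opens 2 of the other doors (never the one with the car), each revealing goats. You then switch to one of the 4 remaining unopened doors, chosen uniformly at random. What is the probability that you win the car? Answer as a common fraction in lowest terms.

3/14

Your original door holds the car with probability 1/7, so the other 6 collectively hold it with probability 6/7.
The host can always find 2 empty doors to open, so the reveals don't change that 6/7; it is now spread over the 4 remaining unopened doors.
P(win by switching) = (6/7) · (1/4) = 3/14.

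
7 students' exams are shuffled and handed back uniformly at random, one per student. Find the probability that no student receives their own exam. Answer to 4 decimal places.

0.3679

This is the derangement probability: permutations of 7 with no fixed point.
D(7) = 7! · (1 − 1/1! + 1/2! − ··· + (−1)^7/7!) = 1854.
P = 1854/5040 = 103/280 ≈ 0.3679.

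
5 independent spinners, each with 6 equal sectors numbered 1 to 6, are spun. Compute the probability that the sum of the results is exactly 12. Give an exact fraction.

There are 6^5 = 7776 equally likely outcomes.
The number of ordered 5-tuples from {1,…,6} summing to 12 is 305.
P(sum = 12) = 305/7776.

305/7776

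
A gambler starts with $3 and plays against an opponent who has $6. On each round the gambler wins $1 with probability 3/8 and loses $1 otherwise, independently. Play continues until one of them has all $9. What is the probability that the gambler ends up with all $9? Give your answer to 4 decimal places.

Let r = q/p = (5/8)/(3/8) = 5/3. The recurrence P(i) = p·P(i+1) + q·P(i−1) with P(0)=0, P(9)=1 gives P(i) = (1 − r^i)/(1 − r^9).
P(3) = (1 − (5/3)^3) / (1 − (5/3)^9) = 729/19729 ≈ 0.0370.

0.0370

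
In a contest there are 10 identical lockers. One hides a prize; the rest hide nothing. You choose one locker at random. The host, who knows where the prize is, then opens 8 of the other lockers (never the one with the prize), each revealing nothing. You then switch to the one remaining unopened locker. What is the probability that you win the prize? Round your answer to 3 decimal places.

Your original locker holds the prize with probability 1/10, so the other 9 collectively hold it with probability 9/10.
The host can always find 8 empty lockers to open, so the reveals don't change that 9/10; it is now spread over the 1 remaining unopened locker.
P(win by switching) = (9/10) · (1/1) = 9/10 ≈ 0.900.

0.900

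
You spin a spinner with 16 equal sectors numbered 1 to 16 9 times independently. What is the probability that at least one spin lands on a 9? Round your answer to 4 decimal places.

0.4406

P(no spin lands on a 9) = (15/16)^9 ≈ 0.5594.
P(at least one) = 1 − 0.5594 = 0.4406.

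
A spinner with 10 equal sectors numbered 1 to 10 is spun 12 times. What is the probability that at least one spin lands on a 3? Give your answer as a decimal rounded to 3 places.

0.718

P(no spin lands on a 3) = (9/10)^12 ≈ 0.282.
P(at least one) = 1 − 0.282 = 0.718.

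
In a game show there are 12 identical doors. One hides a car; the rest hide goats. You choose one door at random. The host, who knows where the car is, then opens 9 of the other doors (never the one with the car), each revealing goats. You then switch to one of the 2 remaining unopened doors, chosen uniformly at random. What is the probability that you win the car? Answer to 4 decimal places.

Your original door holds the car with probability 1/12, so the other 11 collectively hold it with probability 11/12.
The host can always find 9 empty doors to open, so the reveals don't change that 11/12; it is now spread over the 2 remaining unopened doors.
P(win by switching) = (11/12) · (1/2) = 11/24 ≈ 0.4583.

0.4583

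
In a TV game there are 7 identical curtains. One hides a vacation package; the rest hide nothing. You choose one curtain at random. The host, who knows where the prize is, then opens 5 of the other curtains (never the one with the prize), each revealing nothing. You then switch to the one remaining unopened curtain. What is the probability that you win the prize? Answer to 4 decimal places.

0.8571

Your original curtain holds the prize with probability 1/7, so the other 6 collectively hold it with probability 6/7.
The host can always find 5 empty curtains to open, so the reveals don't change that 6/7; it is now spread over the 1 remaining unopened curtain.
P(win by switching) = (6/7) · (1/1) = 6/7 ≈ 0.8571.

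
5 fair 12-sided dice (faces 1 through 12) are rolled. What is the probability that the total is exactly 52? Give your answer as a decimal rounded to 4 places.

0.0020

There are 12^5 = 248832 equally likely outcomes.
The number of ordered 5-tuples from {1,…,12} summing to 52 is 495.
P(sum = 52) = 495/248832 = 55/27648 ≈ 0.0020.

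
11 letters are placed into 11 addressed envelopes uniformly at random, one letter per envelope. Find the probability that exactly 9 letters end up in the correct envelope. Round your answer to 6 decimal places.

Choose which 9 of the 11 are fixed: C(11,9) = 55 ways.
The remaining 2 must have no fixed point: D(2) = 1.
P = 55·1/39916800 = 1/725760 ≈ 0.000001.

0.000001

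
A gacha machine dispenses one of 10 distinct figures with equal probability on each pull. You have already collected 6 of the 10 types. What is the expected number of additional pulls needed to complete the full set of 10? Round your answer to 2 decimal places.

Starting from 6 distinct types, each trial gives a new one with probability (10−i)/10 when i types are held, so the wait for the next new type is 10/(10−i).
E = 10/4 + 10/3 + 10/2 + 10/1 = 125/6 ≈ 20.83.

20.83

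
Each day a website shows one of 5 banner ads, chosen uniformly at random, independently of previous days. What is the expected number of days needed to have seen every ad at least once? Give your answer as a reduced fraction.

137/12

After i distinct types are collected, each trial gives a new one with probability (5−i)/5, so the expected wait for the next new type is 5/(5−i).
E = 5/5 + 5/4 + 5/3 + 5/2 + 5/1 = 137/12.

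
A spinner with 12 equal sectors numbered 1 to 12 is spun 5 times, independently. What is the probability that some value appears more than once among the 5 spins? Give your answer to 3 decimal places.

0.618

P(all 5 different) = 12/12 · 11/12 · ··· · 8/12 ≈ 0.382.
P(at least two equal) = 1 − 0.382 = 0.618.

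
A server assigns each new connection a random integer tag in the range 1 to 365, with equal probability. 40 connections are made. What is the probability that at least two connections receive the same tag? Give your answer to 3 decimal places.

0.891

It's easier to compute the probability that all 40 are distinct.
P(all distinct) = 365/365 · 364/365 · ··· · 326/365 ≈ 0.109.
So the probability of at least one match is 1 − 0.109 = 0.891.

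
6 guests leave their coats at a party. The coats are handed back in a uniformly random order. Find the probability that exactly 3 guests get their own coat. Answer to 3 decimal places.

0.056

Choose which 3 of the 6 are fixed: C(6,3) = 20 ways.
The remaining 3 must have no fixed point: D(3) = 2.
P = 20·2/720 = 1/18 ≈ 0.056.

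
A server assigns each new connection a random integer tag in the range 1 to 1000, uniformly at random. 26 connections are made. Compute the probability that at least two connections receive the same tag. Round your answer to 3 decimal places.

It's easier to compute the probability that all 26 are distinct.
P(all distinct) = 1000/1000 · 999/1000 · ··· · 975/1000 ≈ 0.721.
So the probability of at least one match is 1 − 0.721 = 0.279.

0.279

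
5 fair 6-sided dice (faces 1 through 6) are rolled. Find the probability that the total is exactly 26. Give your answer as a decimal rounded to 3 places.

There are 6^5 = 7776 equally likely outcomes.
The number of ordered 5-tuples from {1,…,6} summing to 26 is 70.
P(sum = 26) = 70/7776 = 35/3888 ≈ 0.009.

0.009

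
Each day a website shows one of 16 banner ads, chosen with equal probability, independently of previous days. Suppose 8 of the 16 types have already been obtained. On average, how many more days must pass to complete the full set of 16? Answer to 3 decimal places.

43.486

Starting from 8 distinct types, each trial gives a new one with probability (16−i)/16 when i types are held, so the wait for the next new type is 16/(16−i).
E = 16/8 + 16/7 + 16/6 + 16/5 + 16/4 + 16/3 + 16/2 + 16/1 = 1522/35 ≈ 43.486.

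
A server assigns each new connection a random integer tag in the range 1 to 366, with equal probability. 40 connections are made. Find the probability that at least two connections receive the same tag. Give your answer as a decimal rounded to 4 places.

0.8905

It's easier to compute the probability that all 40 are distinct.
P(all distinct) = 366/366 · 365/366 · ··· · 327/366 ≈ 0.1095.
So the probability of at least one match is 1 − 0.1095 = 0.8905.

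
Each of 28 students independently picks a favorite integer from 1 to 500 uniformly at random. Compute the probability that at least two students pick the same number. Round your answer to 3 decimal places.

It's easier to compute the probability that all 28 are distinct.
P(all distinct) = 500/500 · 499/500 · ··· · 473/500 ≈ 0.463.
So the probability of at least one match is 1 − 0.463 = 0.537.

0.537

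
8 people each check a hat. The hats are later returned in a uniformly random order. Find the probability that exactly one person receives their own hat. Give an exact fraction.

Choose which one is fixed: C(8,1) = 8 ways.
The remaining 7 must have no fixed point: D(7) = 1854.
P = 8·1854/40320 = 103/280.

103/280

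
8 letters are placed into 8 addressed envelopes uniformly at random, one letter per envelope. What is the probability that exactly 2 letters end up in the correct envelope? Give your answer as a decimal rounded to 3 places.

0.184

Choose which 2 of the 8 are fixed: C(8,2) = 28 ways.
The remaining 6 must have no fixed point: D(6) = 265.
P = 28·265/40320 = 53/288 ≈ 0.184.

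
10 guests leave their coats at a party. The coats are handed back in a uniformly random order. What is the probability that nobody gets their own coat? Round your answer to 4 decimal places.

0.3679

This is the derangement probability: permutations of 10 with no fixed point.
D(10) = 10! · (1 − 1/1! + 1/2! − ··· + (−1)^10/10!) = 1334961.
P = 1334961/3628800 = 16481/44800 ≈ 0.3679.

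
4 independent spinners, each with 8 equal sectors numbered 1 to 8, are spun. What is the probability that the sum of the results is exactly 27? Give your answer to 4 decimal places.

There are 8^4 = 4096 equally likely outcomes.
The number of ordered 4-tuples from {1,…,8} summing to 27 is 56.
P(sum = 27) = 56/4096 = 7/512 ≈ 0.0137.

0.0137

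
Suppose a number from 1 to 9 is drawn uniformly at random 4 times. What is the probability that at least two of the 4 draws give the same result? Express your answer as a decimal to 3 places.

0.539

P(all 4 different) = 9/9 · 8/9 · ··· · 6/9 ≈ 0.461.
P(at least two equal) = 1 − 0.461 = 0.539.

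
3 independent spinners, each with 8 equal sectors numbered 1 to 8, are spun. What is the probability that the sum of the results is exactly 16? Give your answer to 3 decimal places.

There are 8^3 = 512 equally likely outcomes.
The number of ordered 3-tuples from {1,…,8} summing to 16 is 42.
P(sum = 16) = 42/512 = 21/256 ≈ 0.082.

0.082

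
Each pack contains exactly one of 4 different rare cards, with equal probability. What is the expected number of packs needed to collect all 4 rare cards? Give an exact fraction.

25/3

After i distinct types are collected, each trial gives a new one with probability (4−i)/4, so the expected wait for the next new type is 4/(4−i).
E = 4/4 + 4/3 + 4/2 + 4/1 = 25/3.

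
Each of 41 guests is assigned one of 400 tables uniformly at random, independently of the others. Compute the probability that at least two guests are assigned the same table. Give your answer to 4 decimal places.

It's easier to compute the probability that all 41 are distinct.
P(all distinct) = 400/400 · 399/400 · ··· · 360/400 ≈ 0.1197.
So the probability of at least one match is 1 − 0.1197 = 0.8803.

0.8803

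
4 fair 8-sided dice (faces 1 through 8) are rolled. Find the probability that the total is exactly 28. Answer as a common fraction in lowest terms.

There are 8^4 = 4096 equally likely outcomes.
The number of ordered 4-tuples from {1,…,8} summing to 28 is 35.
P(sum = 28) = 35/4096.

35/4096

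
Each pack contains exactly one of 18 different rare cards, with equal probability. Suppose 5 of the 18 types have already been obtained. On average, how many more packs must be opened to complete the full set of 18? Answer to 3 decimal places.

57.242

Starting from 5 distinct types, each trial gives a new one with probability (18−i)/18 when i types are held, so the wait for the next new type is 18/(18−i).
E = 18/13 + 18/12 + 18/11 + 18/10 + 18/9 + 18/8 + 18/7 + 18/6 + 18/5 + 18/4 + 18/3 + 18/2 + 18/1 = 1145993/20020 ≈ 57.242.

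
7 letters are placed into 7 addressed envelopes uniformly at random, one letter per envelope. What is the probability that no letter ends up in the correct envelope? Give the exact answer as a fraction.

103/280

This is the derangement probability: permutations of 7 with no fixed point.
D(7) = 7! · (1 − 1/1! + 1/2! − ··· + (−1)^7/7!) = 1854.
P = 1854/5040 = 103/280.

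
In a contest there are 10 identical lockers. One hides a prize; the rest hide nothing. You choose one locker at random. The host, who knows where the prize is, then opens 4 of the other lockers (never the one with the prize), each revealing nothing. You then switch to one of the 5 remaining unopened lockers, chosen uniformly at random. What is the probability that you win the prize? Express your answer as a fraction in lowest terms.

9/50

Your original locker holds the prize with probability 1/10, so the other 9 collectively hold it with probability 9/10.
The host can always find 4 empty lockers to open, so the reveals don't change that 9/10; it is now spread over the 5 remaining unopened lockers.
P(win by switching) = (9/10) · (1/5) = 9/50.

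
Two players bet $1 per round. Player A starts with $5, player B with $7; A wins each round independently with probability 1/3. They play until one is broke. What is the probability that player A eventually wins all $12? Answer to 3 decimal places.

Let r = q/p = (2/3)/(1/3) = 2. The recurrence P(i) = p·P(i+1) + q·P(i−1) with P(0)=0, P(12)=1 gives P(i) = (1 − r^i)/(1 − r^12).
P(5) = (1 − (2)^5) / (1 − (2)^12) = 31/4095 ≈ 0.008.

0.008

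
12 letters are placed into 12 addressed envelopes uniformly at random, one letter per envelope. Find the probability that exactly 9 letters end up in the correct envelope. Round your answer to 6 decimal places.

Choose which 9 of the 12 are fixed: C(12,9) = 220 ways.
The remaining 3 must have no fixed point: D(3) = 2.
P = 220·2/479001600 = 1/1088640 ≈ 0.000001.

0.000001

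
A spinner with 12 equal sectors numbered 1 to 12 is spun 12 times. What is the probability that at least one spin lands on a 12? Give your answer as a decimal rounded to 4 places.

P(no spin lands on a 12) = (11/12)^12 ≈ 0.3520.
P(at least one) = 1 − 0.3520 = 0.6480.

0.6480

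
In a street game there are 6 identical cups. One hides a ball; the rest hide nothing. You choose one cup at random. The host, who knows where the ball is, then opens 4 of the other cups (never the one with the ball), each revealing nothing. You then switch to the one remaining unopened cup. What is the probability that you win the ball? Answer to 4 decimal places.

0.8333

Your original cup holds the ball with probability 1/6, so the other 5 collectively hold it with probability 5/6.
The host can always find 4 empty cups to open, so the reveals don't change that 5/6; it is now spread over the 1 remaining unopened cup.
P(win by switching) = (5/6) · (1/1) = 5/6 ≈ 0.8333.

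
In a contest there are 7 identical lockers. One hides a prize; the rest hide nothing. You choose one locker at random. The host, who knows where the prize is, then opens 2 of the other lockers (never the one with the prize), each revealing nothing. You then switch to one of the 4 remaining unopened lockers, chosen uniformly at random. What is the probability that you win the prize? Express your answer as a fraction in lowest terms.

Your original locker holds the prize with probability 1/7, so the other 6 collectively hold it with probability 6/7.
The host can always find 2 empty lockers to open, so the reveals don't change that 6/7; it is now spread over the 4 remaining unopened lockers.
P(win by switching) = (6/7) · (1/4) = 3/14.

3/14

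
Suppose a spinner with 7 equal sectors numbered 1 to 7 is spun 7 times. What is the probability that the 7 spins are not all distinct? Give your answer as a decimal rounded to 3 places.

0.994

P(all 7 different) = 7/7 · 6/7 · ··· · 1/7 ≈ 0.006.
P(at least two equal) = 1 − 0.006 = 0.994.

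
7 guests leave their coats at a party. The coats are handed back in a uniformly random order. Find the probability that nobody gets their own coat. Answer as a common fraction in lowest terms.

103/280

This is the derangement probability: permutations of 7 with no fixed point.
D(7) = 7! · (1 − 1/1! + 1/2! − ··· + (−1)^7/7!) = 1854.
P = 1854/5040 = 103/280.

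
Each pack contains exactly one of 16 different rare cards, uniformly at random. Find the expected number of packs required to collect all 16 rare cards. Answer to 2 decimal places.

After i distinct types are collected, each trial gives a new one with probability (16−i)/16, so the expected wait for the next new type is 16/(16−i).
E = 16/16 + 16/15 + 16/14 + 16/13 + 16/12 + 16/11 + 16/10 + 16/9 + 16/8 + 16/7 + 16/6 + 16/5 + 16/4 + 16/3 + 16/2 + 16/1 = 2436559/45045 ≈ 54.09.

54.09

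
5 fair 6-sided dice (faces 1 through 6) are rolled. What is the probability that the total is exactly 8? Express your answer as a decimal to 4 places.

There are 6^5 = 7776 equally likely outcomes.
The number of ordered 5-tuples from {1,…,6} summing to 8 is 35.
P(sum = 8) = 35/7776 ≈ 0.0045.

0.0045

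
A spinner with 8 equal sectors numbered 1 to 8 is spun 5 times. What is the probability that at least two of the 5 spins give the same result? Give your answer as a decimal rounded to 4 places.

P(all 5 different) = 8/8 · 7/8 · ··· · 4/8 ≈ 0.2051.
P(at least two equal) = 1 − 0.2051 = 0.7949.

0.7949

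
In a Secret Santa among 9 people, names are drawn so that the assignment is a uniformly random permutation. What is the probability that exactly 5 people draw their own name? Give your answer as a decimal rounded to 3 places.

Choose which 5 of the 9 are fixed: C(9,5) = 126 ways.
The remaining 4 must have no fixed point: D(4) = 9.
P = 126·9/362880 = 1/320 ≈ 0.003.

0.003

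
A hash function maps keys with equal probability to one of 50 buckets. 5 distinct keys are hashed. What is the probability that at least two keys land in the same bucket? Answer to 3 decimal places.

0.186

It's easier to compute the probability that all 5 are distinct.
P(all distinct) = 50/50 · 49/50 · ··· · 46/50 ≈ 0.814.
So the probability of at least one match is 1 − 0.814 = 0.186.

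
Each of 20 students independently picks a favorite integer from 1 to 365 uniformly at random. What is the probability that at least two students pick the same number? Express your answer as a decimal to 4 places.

0.4114

It's easier to compute the probability that all 20 are distinct.
P(all distinct) = 365/365 · 364/365 · ··· · 346/365 ≈ 0.5886.
So the probability of at least one match is 1 − 0.5886 = 0.4114.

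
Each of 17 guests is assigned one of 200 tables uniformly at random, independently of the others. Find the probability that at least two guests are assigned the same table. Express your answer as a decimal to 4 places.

It's easier to compute the probability that all 17 are distinct.
P(all distinct) = 200/200 · 199/200 · ··· · 184/200 ≈ 0.4968.
So the probability of at least one match is 1 − 0.4968 = 0.5032.

0.5032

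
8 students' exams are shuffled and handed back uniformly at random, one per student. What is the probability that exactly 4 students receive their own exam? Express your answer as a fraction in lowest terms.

1/64

Choose which 4 of the 8 are fixed: C(8,4) = 70 ways.
The remaining 4 must have no fixed point: D(4) = 9.
P = 70·9/40320 = 1/64.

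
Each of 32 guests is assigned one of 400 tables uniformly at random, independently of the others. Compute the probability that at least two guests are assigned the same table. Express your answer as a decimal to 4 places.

It's easier to compute the probability that all 32 are distinct.
P(all distinct) = 400/400 · 399/400 · ··· · 369/400 ≈ 0.2797.
So the probability of at least one match is 1 − 0.2797 = 0.7203.

0.7203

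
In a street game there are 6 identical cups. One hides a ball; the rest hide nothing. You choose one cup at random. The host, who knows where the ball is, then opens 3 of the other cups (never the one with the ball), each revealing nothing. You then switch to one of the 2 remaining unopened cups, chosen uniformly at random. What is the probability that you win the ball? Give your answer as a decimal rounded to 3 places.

Your original cup holds the ball with probability 1/6, so the other 5 collectively hold it with probability 5/6.
The host can always find 3 empty cups to open, so the reveals don't change that 5/6; it is now spread over the 2 remaining unopened cups.
P(win by switching) = (5/6) · (1/2) = 5/12 ≈ 0.417.

0.417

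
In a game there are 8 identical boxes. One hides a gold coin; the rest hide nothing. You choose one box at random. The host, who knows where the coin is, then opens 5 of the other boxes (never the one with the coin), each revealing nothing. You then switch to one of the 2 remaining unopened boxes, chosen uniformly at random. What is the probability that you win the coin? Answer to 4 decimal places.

Your original box holds the coin with probability 1/8, so the other 7 collectively hold it with probability 7/8.
The host can always find 5 empty boxes to open, so the reveals don't change that 7/8; it is now spread over the 2 remaining unopened boxes.
P(win by switching) = (7/8) · (1/2) = 7/16 ≈ 0.4375.

0.4375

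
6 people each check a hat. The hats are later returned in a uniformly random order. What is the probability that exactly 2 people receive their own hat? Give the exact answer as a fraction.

Choose which 2 of the 6 are fixed: C(6,2) = 15 ways.
The remaining 4 must have no fixed point: D(4) = 9.
P = 15·9/720 = 3/16.

3/16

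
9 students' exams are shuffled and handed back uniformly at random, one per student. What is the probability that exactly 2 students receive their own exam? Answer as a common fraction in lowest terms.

103/560

Choose which 2 of the 9 are fixed: C(9,2) = 36 ways.
The remaining 7 must have no fixed point: D(7) = 1854.
P = 36·1854/362880 = 103/560.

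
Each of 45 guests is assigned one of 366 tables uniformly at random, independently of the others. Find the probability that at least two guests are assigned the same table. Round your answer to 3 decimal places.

It's easier to compute the probability that all 45 are distinct.
P(all distinct) = 366/366 · 365/366 · ··· · 322/366 ≈ 0.060.
So the probability of at least one match is 1 − 0.060 = 0.940.

0.940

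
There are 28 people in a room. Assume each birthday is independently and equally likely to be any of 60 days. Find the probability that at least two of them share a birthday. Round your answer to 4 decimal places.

It's easier to compute the probability that all 28 are distinct.
P(all distinct) = 60/60 · 59/60 · ··· · 33/60 ≈ 0.0005.
So the probability of at least one match is 1 − 0.0005 = 0.9995.

0.9995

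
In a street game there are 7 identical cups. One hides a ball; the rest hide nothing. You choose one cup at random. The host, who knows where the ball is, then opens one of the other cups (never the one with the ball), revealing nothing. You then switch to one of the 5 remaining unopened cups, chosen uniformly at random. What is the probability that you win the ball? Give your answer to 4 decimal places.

0.1714

Your original cup holds the ball with probability 1/7, so the other 6 collectively hold it with probability 6/7.
The host can always find an empty cup to open, so this doesn't change that 6/7; it is now spread over the 5 remaining unopened cups.
P(win by switching) = (6/7) · (1/5) = 6/35 ≈ 0.1714.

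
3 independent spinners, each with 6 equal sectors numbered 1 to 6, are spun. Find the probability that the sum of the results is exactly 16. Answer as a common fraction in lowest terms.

There are 6^3 = 216 equally likely outcomes.
The number of ordered 3-tuples from {1,…,6} summing to 16 is 6.
P(sum = 16) = 6/216 = 1/36.

1/36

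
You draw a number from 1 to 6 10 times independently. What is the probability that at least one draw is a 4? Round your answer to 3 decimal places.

0.838

P(no draw is a 4) = (5/6)^10 ≈ 0.162.
P(at least one) = 1 − 0.162 = 0.838.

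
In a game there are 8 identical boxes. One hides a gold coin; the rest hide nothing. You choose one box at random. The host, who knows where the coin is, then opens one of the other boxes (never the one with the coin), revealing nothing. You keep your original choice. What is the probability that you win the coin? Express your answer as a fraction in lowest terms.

The host can always open an empty box regardless of your choice, so this gives no information about your original box.
P(win by staying) = 1/8.

1/8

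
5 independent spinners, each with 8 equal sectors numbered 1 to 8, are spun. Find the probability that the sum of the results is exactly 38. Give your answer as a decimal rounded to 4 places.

0.0005

There are 8^5 = 32768 equally likely outcomes.
The number of ordered 5-tuples from {1,…,8} summing to 38 is 15.
P(sum = 38) = 15/32768 ≈ 0.0005.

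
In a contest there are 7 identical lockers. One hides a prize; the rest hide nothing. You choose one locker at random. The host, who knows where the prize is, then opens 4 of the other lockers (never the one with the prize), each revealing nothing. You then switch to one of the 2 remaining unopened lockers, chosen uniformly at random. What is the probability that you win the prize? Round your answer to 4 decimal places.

0.4286

Your original locker holds the prize with probability 1/7, so the other 6 collectively hold it with probability 6/7.
The host can always find 4 empty lockers to open, so the reveals don't change that 6/7; it is now spread over the 2 remaining unopened lockers.
P(win by switching) = (6/7) · (1/2) = 3/7 ≈ 0.4286.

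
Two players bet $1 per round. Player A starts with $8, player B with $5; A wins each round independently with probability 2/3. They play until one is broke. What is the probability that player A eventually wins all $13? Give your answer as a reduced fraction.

8160/8191

Let r = q/p = (1/3)/(2/3) = 1/2. The recurrence P(i) = p·P(i+1) + q·P(i−1) with P(0)=0, P(13)=1 gives P(i) = (1 − r^i)/(1 − r^13).
P(8) = (1 − (1/2)^8) / (1 − (1/2)^13) = 8160/8191.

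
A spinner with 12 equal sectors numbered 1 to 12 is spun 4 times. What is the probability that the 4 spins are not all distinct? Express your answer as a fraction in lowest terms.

41/96

P(all 4 different) = 12/12 · 11/12 · ··· · 9/12 = 55/96.
P(at least two equal) = 1 − 55/96 = 41/96.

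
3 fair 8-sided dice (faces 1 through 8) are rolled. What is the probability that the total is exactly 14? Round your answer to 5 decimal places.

There are 8^3 = 512 equally likely outcomes.
The number of ordered 3-tuples from {1,…,8} summing to 14 is 48.
P(sum = 14) = 48/512 = 3/32 ≈ 0.09375.

0.09375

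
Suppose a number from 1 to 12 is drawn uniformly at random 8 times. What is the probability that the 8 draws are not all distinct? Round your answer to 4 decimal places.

0.9536

P(all 8 different) = 12/12 · 11/12 · ··· · 5/12 ≈ 0.0464.
P(at least two equal) = 1 − 0.0464 = 0.9536.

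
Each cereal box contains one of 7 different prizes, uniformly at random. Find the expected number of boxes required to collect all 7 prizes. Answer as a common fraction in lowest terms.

After i distinct types are collected, each trial gives a new one with probability (7−i)/7, so the expected wait for the next new type is 7/(7−i).
E = 7/7 + 7/6 + 7/5 + 7/4 + 7/3 + 7/2 + 7/1 = 363/20.

363/20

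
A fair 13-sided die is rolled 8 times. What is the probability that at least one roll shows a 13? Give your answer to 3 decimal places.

0.473

P(no roll shows a 13) = (12/13)^8 ≈ 0.527.
P(at least one) = 1 − 0.527 = 0.473.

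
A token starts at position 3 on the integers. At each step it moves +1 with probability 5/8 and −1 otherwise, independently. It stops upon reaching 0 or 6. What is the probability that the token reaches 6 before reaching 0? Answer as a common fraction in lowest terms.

Let r = q/p = (3/8)/(5/8) = 3/5. The recurrence P(i) = p·P(i+1) + q·P(i−1) with P(0)=0, P(6)=1 gives P(i) = (1 − r^i)/(1 − r^6).
P(3) = (1 − (3/5)^3) / (1 − (3/5)^6) = 125/152.

125/152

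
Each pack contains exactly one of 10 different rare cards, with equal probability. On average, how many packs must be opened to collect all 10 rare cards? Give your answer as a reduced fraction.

After i distinct types are collected, each trial gives a new one with probability (10−i)/10, so the expected wait for the next new type is 10/(10−i).
E = 10/10 + 10/9 + 10/8 + 10/7 + 10/6 + 10/5 + 10/4 + 10/3 + 10/2 + 10/1 = 7381/252.

7381/252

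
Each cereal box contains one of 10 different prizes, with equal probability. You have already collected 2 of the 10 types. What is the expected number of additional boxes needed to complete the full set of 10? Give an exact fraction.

761/28

Starting from 2 distinct types, each trial gives a new one with probability (10−i)/10 when i types are held, so the wait for the next new type is 10/(10−i).
E = 10/8 + 10/7 + 10/6 + 10/5 + 10/4 + 10/3 + 10/2 + 10/1 = 761/28.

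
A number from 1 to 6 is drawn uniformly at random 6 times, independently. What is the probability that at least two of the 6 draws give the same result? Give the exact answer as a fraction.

319/324

P(all 6 different) = 6/6 · 5/6 · ··· · 1/6 = 5/324.
P(at least two equal) = 1 − 5/324 = 319/324.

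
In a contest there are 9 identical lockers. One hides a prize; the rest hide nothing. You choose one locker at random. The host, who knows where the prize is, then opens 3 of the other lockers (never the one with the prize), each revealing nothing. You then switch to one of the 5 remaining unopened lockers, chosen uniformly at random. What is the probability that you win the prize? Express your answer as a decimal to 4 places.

0.1778

Your original locker holds the prize with probability 1/9, so the other 8 collectively hold it with probability 8/9.
The host can always find 3 empty lockers to open, so the reveals don't change that 8/9; it is now spread over the 5 remaining unopened lockers.
P(win by switching) = (8/9) · (1/5) = 8/45 ≈ 0.1778.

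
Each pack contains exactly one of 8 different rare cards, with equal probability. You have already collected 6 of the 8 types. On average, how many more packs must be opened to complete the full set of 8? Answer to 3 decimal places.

Starting from 6 distinct types, each trial gives a new one with probability (8−i)/8 when i types are held, so the wait for the next new type is 8/(8−i).
E = 8/2 + 8/1 = 12 ≈ 12.000.

12.000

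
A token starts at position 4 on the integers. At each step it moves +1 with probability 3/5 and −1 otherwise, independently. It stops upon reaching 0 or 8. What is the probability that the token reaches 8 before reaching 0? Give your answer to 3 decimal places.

Let r = q/p = (2/5)/(3/5) = 2/3. The recurrence P(i) = p·P(i+1) + q·P(i−1) with P(0)=0, P(8)=1 gives P(i) = (1 − r^i)/(1 − r^8).
P(4) = (1 − (2/3)^4) / (1 − (2/3)^8) = 81/97 ≈ 0.835.

0.835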